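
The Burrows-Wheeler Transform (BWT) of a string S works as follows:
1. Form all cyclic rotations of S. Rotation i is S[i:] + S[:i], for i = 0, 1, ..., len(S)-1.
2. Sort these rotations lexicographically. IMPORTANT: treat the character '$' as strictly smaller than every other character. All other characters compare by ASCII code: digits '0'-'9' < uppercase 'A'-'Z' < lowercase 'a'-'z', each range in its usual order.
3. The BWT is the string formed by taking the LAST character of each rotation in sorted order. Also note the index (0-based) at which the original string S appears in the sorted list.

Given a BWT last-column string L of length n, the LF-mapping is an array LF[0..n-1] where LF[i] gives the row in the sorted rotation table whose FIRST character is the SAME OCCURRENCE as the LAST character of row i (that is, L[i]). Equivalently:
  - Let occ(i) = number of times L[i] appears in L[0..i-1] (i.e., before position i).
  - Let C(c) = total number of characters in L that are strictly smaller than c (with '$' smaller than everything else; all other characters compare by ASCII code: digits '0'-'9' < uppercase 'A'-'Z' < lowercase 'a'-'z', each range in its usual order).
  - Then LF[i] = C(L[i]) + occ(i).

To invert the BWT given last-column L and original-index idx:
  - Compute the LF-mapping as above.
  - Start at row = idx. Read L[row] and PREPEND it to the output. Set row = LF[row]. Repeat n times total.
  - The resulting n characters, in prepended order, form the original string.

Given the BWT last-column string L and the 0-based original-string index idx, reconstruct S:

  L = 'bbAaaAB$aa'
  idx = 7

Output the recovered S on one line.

Answer: abAAaaBab$

Derivation:
LF mapping: 8 9 1 4 5 2 3 0 6 7
Walk LF starting at row 7, prepending L[row]:
  step 1: row=7, L[7]='$', prepend. Next row=LF[7]=0
  step 2: row=0, L[0]='b', prepend. Next row=LF[0]=8
  step 3: row=8, L[8]='a', prepend. Next row=LF[8]=6
  step 4: row=6, L[6]='B', prepend. Next row=LF[6]=3
  step 5: row=3, L[3]='a', prepend. Next row=LF[3]=4
  step 6: row=4, L[4]='a', prepend. Next row=LF[4]=5
  step 7: row=5, L[5]='A', prepend. Next row=LF[5]=2
  step 8: row=2, L[2]='A', prepend. Next row=LF[2]=1
  step 9: row=1, L[1]='b', prepend. Next row=LF[1]=9
  step 10: row=9, L[9]='a', prepend. Next row=LF[9]=7
Reversed output: abAAaaBab$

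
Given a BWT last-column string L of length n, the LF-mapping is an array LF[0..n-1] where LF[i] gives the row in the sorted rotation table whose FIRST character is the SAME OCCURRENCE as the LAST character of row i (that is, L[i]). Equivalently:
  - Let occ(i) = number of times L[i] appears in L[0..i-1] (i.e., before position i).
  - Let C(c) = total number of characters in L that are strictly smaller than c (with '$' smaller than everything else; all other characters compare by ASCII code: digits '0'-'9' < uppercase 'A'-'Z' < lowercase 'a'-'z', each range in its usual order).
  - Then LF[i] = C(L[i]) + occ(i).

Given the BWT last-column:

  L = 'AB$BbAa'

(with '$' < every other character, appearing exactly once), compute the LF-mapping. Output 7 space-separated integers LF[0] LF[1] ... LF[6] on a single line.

Char counts: '$':1, 'A':2, 'B':2, 'a':1, 'b':1
C (first-col start): C('$')=0, C('A')=1, C('B')=3, C('a')=5, C('b')=6
L[0]='A': occ=0, LF[0]=C('A')+0=1+0=1
L[1]='B': occ=0, LF[1]=C('B')+0=3+0=3
L[2]='$': occ=0, LF[2]=C('$')+0=0+0=0
L[3]='B': occ=1, LF[3]=C('B')+1=3+1=4
L[4]='b': occ=0, LF[4]=C('b')+0=6+0=6
L[5]='A': occ=1, LF[5]=C('A')+1=1+1=2
L[6]='a': occ=0, LF[6]=C('a')+0=5+0=5

Answer: 1 3 0 4 6 2 5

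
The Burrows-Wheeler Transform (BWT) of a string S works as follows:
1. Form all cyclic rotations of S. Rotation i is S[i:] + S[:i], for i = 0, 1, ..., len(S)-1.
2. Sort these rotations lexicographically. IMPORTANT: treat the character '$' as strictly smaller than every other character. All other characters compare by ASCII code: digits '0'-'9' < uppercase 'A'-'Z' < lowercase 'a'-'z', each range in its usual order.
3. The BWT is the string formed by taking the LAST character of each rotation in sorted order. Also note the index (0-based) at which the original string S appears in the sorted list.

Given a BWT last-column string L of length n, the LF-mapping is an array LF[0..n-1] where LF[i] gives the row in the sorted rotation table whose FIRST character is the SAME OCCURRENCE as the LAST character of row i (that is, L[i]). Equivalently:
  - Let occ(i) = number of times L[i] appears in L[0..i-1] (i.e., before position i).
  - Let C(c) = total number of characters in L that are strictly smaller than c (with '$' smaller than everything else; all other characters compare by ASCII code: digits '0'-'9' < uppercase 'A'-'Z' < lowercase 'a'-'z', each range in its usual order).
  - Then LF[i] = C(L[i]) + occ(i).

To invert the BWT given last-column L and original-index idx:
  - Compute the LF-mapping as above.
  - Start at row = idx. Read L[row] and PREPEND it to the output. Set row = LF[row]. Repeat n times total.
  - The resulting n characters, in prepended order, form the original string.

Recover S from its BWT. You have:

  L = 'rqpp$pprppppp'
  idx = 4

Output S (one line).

Answer: ppprpqpppppr$

Derivation:
LF mapping: 11 10 1 2 0 3 4 12 5 6 7 8 9
Walk LF starting at row 4, prepending L[row]:
  step 1: row=4, L[4]='$', prepend. Next row=LF[4]=0
  step 2: row=0, L[0]='r', prepend. Next row=LF[0]=11
  step 3: row=11, L[11]='p', prepend. Next row=LF[11]=8
  step 4: row=8, L[8]='p', prepend. Next row=LF[8]=5
  step 5: row=5, L[5]='p', prepend. Next row=LF[5]=3
  step 6: row=3, L[3]='p', prepend. Next row=LF[3]=2
  step 7: row=2, L[2]='p', prepend. Next row=LF[2]=1
  step 8: row=1, L[1]='q', prepend. Next row=LF[1]=10
  step 9: row=10, L[10]='p', prepend. Next row=LF[10]=7
  step 10: row=7, L[7]='r', prepend. Next row=LF[7]=12
  step 11: row=12, L[12]='p', prepend. Next row=LF[12]=9
  step 12: row=9, L[9]='p', prepend. Next row=LF[9]=6
  step 13: row=6, L[6]='p', prepend. Next row=LF[6]=4
Reversed output: ppprpqpppppr$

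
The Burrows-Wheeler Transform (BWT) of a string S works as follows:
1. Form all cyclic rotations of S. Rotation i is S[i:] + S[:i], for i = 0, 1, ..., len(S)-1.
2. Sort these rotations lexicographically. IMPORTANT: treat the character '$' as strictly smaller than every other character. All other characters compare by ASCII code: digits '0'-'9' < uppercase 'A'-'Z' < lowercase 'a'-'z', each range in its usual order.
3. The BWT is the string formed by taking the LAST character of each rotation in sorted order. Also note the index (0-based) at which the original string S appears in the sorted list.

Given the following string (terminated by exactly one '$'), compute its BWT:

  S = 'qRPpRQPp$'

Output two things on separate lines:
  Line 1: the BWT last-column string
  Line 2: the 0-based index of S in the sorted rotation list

All 9 rotations (rotation i = S[i:]+S[:i]):
  rot[0] = qRPpRQPp$
  rot[1] = RPpRQPp$q
  rot[2] = PpRQPp$qR
  rot[3] = pRQPp$qRP
  rot[4] = RQPp$qRPp
  rot[5] = QPp$qRPpR
  rot[6] = Pp$qRPpRQ
  rot[7] = p$qRPpRQP
  rot[8] = $qRPpRQPp
Sorted (with $ < everything):
  sorted[0] = $qRPpRQPp  (last char: 'p')
  sorted[1] = Pp$qRPpRQ  (last char: 'Q')
  sorted[2] = PpRQPp$qR  (last char: 'R')
  sorted[3] = QPp$qRPpR  (last char: 'R')
  sorted[4] = RPpRQPp$q  (last char: 'q')
  sorted[5] = RQPp$qRPp  (last char: 'p')
  sorted[6] = p$qRPpRQP  (last char: 'P')
  sorted[7] = pRQPp$qRP  (last char: 'P')
  sorted[8] = qRPpRQPp$  (last char: '$')
Last column: pQRRqpPP$
Original string S is at sorted index 8

Answer: pQRRqpPP$
8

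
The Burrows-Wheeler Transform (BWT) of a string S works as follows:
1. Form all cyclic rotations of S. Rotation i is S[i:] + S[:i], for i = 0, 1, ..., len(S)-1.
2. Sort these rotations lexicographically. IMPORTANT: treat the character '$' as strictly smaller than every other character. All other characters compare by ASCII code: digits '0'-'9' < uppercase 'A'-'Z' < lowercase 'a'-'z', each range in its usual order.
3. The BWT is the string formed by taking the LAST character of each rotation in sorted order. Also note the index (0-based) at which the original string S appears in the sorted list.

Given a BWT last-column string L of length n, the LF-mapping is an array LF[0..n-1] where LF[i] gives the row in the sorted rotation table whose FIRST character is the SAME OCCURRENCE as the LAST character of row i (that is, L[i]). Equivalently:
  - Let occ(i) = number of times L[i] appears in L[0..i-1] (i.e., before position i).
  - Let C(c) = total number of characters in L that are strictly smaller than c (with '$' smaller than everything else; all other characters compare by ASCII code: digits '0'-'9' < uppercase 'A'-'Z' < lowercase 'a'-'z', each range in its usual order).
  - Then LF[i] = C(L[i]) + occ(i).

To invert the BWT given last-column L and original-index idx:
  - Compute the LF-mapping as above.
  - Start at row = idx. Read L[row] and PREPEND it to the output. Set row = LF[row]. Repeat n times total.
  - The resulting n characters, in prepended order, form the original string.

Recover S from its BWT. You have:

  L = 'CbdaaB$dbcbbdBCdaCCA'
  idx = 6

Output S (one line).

LF mapping: 4 11 16 8 9 2 0 17 12 15 13 14 18 3 5 19 10 6 7 1
Walk LF starting at row 6, prepending L[row]:
  step 1: row=6, L[6]='$', prepend. Next row=LF[6]=0
  step 2: row=0, L[0]='C', prepend. Next row=LF[0]=4
  step 3: row=4, L[4]='a', prepend. Next row=LF[4]=9
  step 4: row=9, L[9]='c', prepend. Next row=LF[9]=15
  step 5: row=15, L[15]='d', prepend. Next row=LF[15]=19
  step 6: row=19, L[19]='A', prepend. Next row=LF[19]=1
  step 7: row=1, L[1]='b', prepend. Next row=LF[1]=11
  step 8: row=11, L[11]='b', prepend. Next row=LF[11]=14
  step 9: row=14, L[14]='C', prepend. Next row=LF[14]=5
  step 10: row=5, L[5]='B', prepend. Next row=LF[5]=2
  step 11: row=2, L[2]='d', prepend. Next row=LF[2]=16
  step 12: row=16, L[16]='a', prepend. Next row=LF[16]=10
  step 13: row=10, L[10]='b', prepend. Next row=LF[10]=13
  step 14: row=13, L[13]='B', prepend. Next row=LF[13]=3
  step 15: row=3, L[3]='a', prepend. Next row=LF[3]=8
  step 16: row=8, L[8]='b', prepend. Next row=LF[8]=12
  step 17: row=12, L[12]='d', prepend. Next row=LF[12]=18
  step 18: row=18, L[18]='C', prepend. Next row=LF[18]=7
  step 19: row=7, L[7]='d', prepend. Next row=LF[7]=17
  step 20: row=17, L[17]='C', prepend. Next row=LF[17]=6
Reversed output: CdCdbaBbadBCbbAdcaC$

Answer: CdCdbaBbadBCbbAdcaC$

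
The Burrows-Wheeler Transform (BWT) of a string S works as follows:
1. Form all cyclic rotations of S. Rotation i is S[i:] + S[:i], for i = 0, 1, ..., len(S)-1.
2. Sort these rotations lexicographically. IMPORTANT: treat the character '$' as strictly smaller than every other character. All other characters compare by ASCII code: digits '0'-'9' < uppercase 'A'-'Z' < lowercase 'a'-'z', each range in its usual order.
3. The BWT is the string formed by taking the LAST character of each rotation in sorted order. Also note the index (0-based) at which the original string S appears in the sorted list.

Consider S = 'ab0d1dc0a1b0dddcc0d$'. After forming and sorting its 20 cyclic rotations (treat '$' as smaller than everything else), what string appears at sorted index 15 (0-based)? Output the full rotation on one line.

Answer: d1dc0a1b0dddcc0d$ab0

Derivation:
All 20 rotations (rotation i = S[i:]+S[:i]):
  rot[0] = ab0d1dc0a1b0dddcc0d$
  rot[1] = b0d1dc0a1b0dddcc0d$a
  rot[2] = 0d1dc0a1b0dddcc0d$ab
  rot[3] = d1dc0a1b0dddcc0d$ab0
  rot[4] = 1dc0a1b0dddcc0d$ab0d
  rot[5] = dc0a1b0dddcc0d$ab0d1
  rot[6] = c0a1b0dddcc0d$ab0d1d
  rot[7] = 0a1b0dddcc0d$ab0d1dc
  rot[8] = a1b0dddcc0d$ab0d1dc0
  rot[9] = 1b0dddcc0d$ab0d1dc0a
  rot[10] = b0dddcc0d$ab0d1dc0a1
  rot[11] = 0dddcc0d$ab0d1dc0a1b
  rot[12] = dddcc0d$ab0d1dc0a1b0
  rot[13] = ddcc0d$ab0d1dc0a1b0d
  rot[14] = dcc0d$ab0d1dc0a1b0dd
  rot[15] = cc0d$ab0d1dc0a1b0ddd
  rot[16] = c0d$ab0d1dc0a1b0dddc
  rot[17] = 0d$ab0d1dc0a1b0dddcc
  rot[18] = d$ab0d1dc0a1b0dddcc0
  rot[19] = $ab0d1dc0a1b0dddcc0d
Sorted (with $ < everything):
  sorted[0] = $ab0d1dc0a1b0dddcc0d
  sorted[1] = 0a1b0dddcc0d$ab0d1dc
  sorted[2] = 0d$ab0d1dc0a1b0dddcc
  sorted[3] = 0d1dc0a1b0dddcc0d$ab
  sorted[4] = 0dddcc0d$ab0d1dc0a1b
  sorted[5] = 1b0dddcc0d$ab0d1dc0a
  sorted[6] = 1dc0a1b0dddcc0d$ab0d
  sorted[7] = a1b0dddcc0d$ab0d1dc0
  sorted[8] = ab0d1dc0a1b0dddcc0d$
  sorted[9] = b0d1dc0a1b0dddcc0d$a
  sorted[10] = b0dddcc0d$ab0d1dc0a1
  sorted[11] = c0a1b0dddcc0d$ab0d1d
  sorted[12] = c0d$ab0d1dc0a1b0dddc
  sorted[13] = cc0d$ab0d1dc0a1b0ddd
  sorted[14] = d$ab0d1dc0a1b0dddcc0
  sorted[15] = d1dc0a1b0dddcc0d$ab0
  sorted[16] = dc0a1b0dddcc0d$ab0d1
  sorted[17] = dcc0d$ab0d1dc0a1b0dd
  sorted[18] = ddcc0d$ab0d1dc0a1b0d
  sorted[19] = dddcc0d$ab0d1dc0a1b0
sorted[15] = d1dc0a1b0dddcc0d$ab0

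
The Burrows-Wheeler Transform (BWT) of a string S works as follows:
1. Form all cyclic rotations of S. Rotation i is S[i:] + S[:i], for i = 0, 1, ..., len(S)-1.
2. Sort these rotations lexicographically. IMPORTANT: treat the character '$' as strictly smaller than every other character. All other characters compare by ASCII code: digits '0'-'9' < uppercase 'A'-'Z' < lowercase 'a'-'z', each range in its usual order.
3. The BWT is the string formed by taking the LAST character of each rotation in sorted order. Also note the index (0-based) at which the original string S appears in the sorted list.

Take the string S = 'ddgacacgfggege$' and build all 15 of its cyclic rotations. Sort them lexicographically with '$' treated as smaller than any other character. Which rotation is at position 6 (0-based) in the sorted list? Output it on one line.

All 15 rotations (rotation i = S[i:]+S[:i]):
  rot[0] = ddgacacgfggege$
  rot[1] = dgacacgfggege$d
  rot[2] = gacacgfggege$dd
  rot[3] = acacgfggege$ddg
  rot[4] = cacgfggege$ddga
  rot[5] = acgfggege$ddgac
  rot[6] = cgfggege$ddgaca
  rot[7] = gfggege$ddgacac
  rot[8] = fggege$ddgacacg
  rot[9] = ggege$ddgacacgf
  rot[10] = gege$ddgacacgfg
  rot[11] = ege$ddgacacgfgg
  rot[12] = ge$ddgacacgfgge
  rot[13] = e$ddgacacgfggeg
  rot[14] = $ddgacacgfggege
Sorted (with $ < everything):
  sorted[0] = $ddgacacgfggege
  sorted[1] = acacgfggege$ddg
  sorted[2] = acgfggege$ddgac
  sorted[3] = cacgfggege$ddga
  sorted[4] = cgfggege$ddgaca
  sorted[5] = ddgacacgfggege$
  sorted[6] = dgacacgfggege$d
  sorted[7] = e$ddgacacgfggeg
  sorted[8] = ege$ddgacacgfgg
  sorted[9] = fggege$ddgacacg
  sorted[10] = gacacgfggege$dd
  sorted[11] = ge$ddgacacgfgge
  sorted[12] = gege$ddgacacgfg
  sorted[13] = gfggege$ddgacac
  sorted[14] = ggege$ddgacacgf
sorted[6] = dgacacgfggege$d

Answer: dgacacgfggege$d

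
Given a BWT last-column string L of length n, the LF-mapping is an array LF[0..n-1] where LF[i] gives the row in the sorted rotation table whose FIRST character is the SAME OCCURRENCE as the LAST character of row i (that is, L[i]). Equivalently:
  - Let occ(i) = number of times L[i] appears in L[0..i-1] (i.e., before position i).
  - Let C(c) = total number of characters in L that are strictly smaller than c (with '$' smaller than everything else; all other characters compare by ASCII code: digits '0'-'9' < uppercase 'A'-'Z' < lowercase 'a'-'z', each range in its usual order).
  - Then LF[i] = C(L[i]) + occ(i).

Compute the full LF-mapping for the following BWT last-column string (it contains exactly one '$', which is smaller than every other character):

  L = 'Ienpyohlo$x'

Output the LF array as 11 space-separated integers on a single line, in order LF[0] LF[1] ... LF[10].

Char counts: '$':1, 'I':1, 'e':1, 'h':1, 'l':1, 'n':1, 'o':2, 'p':1, 'x':1, 'y':1
C (first-col start): C('$')=0, C('I')=1, C('e')=2, C('h')=3, C('l')=4, C('n')=5, C('o')=6, C('p')=8, C('x')=9, C('y')=10
L[0]='I': occ=0, LF[0]=C('I')+0=1+0=1
L[1]='e': occ=0, LF[1]=C('e')+0=2+0=2
L[2]='n': occ=0, LF[2]=C('n')+0=5+0=5
L[3]='p': occ=0, LF[3]=C('p')+0=8+0=8
L[4]='y': occ=0, LF[4]=C('y')+0=10+0=10
L[5]='o': occ=0, LF[5]=C('o')+0=6+0=6
L[6]='h': occ=0, LF[6]=C('h')+0=3+0=3
L[7]='l': occ=0, LF[7]=C('l')+0=4+0=4
L[8]='o': occ=1, LF[8]=C('o')+1=6+1=7
L[9]='$': occ=0, LF[9]=C('$')+0=0+0=0
L[10]='x': occ=0, LF[10]=C('x')+0=9+0=9

Answer: 1 2 5 8 10 6 3 4 7 0 9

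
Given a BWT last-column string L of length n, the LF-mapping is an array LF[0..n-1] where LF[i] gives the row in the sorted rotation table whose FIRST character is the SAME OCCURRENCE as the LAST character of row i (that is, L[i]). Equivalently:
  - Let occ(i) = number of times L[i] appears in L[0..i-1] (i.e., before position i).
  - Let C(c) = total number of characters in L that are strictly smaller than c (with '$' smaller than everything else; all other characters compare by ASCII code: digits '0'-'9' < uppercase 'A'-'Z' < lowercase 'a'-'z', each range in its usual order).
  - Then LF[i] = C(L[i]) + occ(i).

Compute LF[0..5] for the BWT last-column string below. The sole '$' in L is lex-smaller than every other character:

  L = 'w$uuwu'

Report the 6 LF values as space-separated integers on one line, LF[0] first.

Char counts: '$':1, 'u':3, 'w':2
C (first-col start): C('$')=0, C('u')=1, C('w')=4
L[0]='w': occ=0, LF[0]=C('w')+0=4+0=4
L[1]='$': occ=0, LF[1]=C('$')+0=0+0=0
L[2]='u': occ=0, LF[2]=C('u')+0=1+0=1
L[3]='u': occ=1, LF[3]=C('u')+1=1+1=2
L[4]='w': occ=1, LF[4]=C('w')+1=4+1=5
L[5]='u': occ=2, LF[5]=C('u')+2=1+2=3

Answer: 4 0 1 2 5 3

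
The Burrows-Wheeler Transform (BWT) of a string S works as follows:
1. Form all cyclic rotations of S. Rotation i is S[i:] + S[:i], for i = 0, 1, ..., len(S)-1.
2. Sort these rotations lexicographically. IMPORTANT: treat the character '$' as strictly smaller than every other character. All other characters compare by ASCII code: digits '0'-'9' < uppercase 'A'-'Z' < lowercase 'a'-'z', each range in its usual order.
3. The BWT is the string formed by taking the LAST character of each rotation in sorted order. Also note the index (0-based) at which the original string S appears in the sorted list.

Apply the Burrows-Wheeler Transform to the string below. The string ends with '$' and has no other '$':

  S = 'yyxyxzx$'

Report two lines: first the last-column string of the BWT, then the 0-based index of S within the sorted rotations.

Answer: xzyyyx$x
6

Derivation:
All 8 rotations (rotation i = S[i:]+S[:i]):
  rot[0] = yyxyxzx$
  rot[1] = yxyxzx$y
  rot[2] = xyxzx$yy
  rot[3] = yxzx$yyx
  rot[4] = xzx$yyxy
  rot[5] = zx$yyxyx
  rot[6] = x$yyxyxz
  rot[7] = $yyxyxzx
Sorted (with $ < everything):
  sorted[0] = $yyxyxzx  (last char: 'x')
  sorted[1] = x$yyxyxz  (last char: 'z')
  sorted[2] = xyxzx$yy  (last char: 'y')
  sorted[3] = xzx$yyxy  (last char: 'y')
  sorted[4] = yxyxzx$y  (last char: 'y')
  sorted[5] = yxzx$yyx  (last char: 'x')
  sorted[6] = yyxyxzx$  (last char: '$')
  sorted[7] = zx$yyxyx  (last char: 'x')
Last column: xzyyyx$x
Original string S is at sorted index 6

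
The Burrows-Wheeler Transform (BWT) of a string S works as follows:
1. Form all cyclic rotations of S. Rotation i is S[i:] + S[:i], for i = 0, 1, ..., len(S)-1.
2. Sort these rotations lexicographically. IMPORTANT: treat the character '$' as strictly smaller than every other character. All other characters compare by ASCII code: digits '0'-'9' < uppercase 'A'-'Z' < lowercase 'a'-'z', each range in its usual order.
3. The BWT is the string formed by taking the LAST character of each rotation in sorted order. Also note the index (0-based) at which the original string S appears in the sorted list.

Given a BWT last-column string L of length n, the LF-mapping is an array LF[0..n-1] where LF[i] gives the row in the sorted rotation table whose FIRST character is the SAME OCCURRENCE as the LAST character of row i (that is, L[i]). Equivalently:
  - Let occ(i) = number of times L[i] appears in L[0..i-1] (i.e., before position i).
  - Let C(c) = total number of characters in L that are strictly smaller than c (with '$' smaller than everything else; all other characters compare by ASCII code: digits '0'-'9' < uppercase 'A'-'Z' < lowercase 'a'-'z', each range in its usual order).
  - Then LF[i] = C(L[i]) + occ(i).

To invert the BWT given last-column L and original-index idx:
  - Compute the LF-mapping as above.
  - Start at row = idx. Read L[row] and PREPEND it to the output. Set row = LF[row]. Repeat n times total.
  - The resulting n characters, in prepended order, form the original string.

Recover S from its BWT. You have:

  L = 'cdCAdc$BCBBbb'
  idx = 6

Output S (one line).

LF mapping: 9 11 5 1 12 10 0 2 6 3 4 7 8
Walk LF starting at row 6, prepending L[row]:
  step 1: row=6, L[6]='$', prepend. Next row=LF[6]=0
  step 2: row=0, L[0]='c', prepend. Next row=LF[0]=9
  step 3: row=9, L[9]='B', prepend. Next row=LF[9]=3
  step 4: row=3, L[3]='A', prepend. Next row=LF[3]=1
  step 5: row=1, L[1]='d', prepend. Next row=LF[1]=11
  step 6: row=11, L[11]='b', prepend. Next row=LF[11]=7
  step 7: row=7, L[7]='B', prepend. Next row=LF[7]=2
  step 8: row=2, L[2]='C', prepend. Next row=LF[2]=5
  step 9: row=5, L[5]='c', prepend. Next row=LF[5]=10
  step 10: row=10, L[10]='B', prepend. Next row=LF[10]=4
  step 11: row=4, L[4]='d', prepend. Next row=LF[4]=12
  step 12: row=12, L[12]='b', prepend. Next row=LF[12]=8
  step 13: row=8, L[8]='C', prepend. Next row=LF[8]=6
Reversed output: CbdBcCBbdABc$

Answer: CbdBcCBbdABc$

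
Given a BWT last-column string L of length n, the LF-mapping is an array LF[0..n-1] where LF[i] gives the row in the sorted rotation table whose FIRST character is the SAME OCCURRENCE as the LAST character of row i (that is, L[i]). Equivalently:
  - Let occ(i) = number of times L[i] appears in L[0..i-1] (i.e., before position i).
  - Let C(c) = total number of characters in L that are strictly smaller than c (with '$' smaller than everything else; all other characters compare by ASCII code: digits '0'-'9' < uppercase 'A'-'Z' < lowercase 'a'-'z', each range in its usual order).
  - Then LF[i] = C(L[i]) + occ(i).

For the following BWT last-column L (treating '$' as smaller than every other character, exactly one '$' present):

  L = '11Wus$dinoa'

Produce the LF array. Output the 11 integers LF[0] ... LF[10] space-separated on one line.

Answer: 1 2 3 10 9 0 5 6 7 8 4

Derivation:
Char counts: '$':1, '1':2, 'W':1, 'a':1, 'd':1, 'i':1, 'n':1, 'o':1, 's':1, 'u':1
C (first-col start): C('$')=0, C('1')=1, C('W')=3, C('a')=4, C('d')=5, C('i')=6, C('n')=7, C('o')=8, C('s')=9, C('u')=10
L[0]='1': occ=0, LF[0]=C('1')+0=1+0=1
L[1]='1': occ=1, LF[1]=C('1')+1=1+1=2
L[2]='W': occ=0, LF[2]=C('W')+0=3+0=3
L[3]='u': occ=0, LF[3]=C('u')+0=10+0=10
L[4]='s': occ=0, LF[4]=C('s')+0=9+0=9
L[5]='$': occ=0, LF[5]=C('$')+0=0+0=0
L[6]='d': occ=0, LF[6]=C('d')+0=5+0=5
L[7]='i': occ=0, LF[7]=C('i')+0=6+0=6
L[8]='n': occ=0, LF[8]=C('n')+0=7+0=7
L[9]='o': occ=0, LF[9]=C('o')+0=8+0=8
L[10]='a': occ=0, LF[10]=C('a')+0=4+0=4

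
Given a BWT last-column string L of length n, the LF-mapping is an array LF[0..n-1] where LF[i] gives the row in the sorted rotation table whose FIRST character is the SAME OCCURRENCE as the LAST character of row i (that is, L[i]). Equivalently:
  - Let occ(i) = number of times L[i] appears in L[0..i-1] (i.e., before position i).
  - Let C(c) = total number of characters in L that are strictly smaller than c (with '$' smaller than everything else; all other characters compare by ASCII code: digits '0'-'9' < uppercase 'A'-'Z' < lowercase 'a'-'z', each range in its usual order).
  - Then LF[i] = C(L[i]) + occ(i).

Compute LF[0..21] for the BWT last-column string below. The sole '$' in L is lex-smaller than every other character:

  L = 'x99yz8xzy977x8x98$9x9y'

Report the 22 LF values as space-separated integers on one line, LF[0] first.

Char counts: '$':1, '7':2, '8':3, '9':6, 'x':5, 'y':3, 'z':2
C (first-col start): C('$')=0, C('7')=1, C('8')=3, C('9')=6, C('x')=12, C('y')=17, C('z')=20
L[0]='x': occ=0, LF[0]=C('x')+0=12+0=12
L[1]='9': occ=0, LF[1]=C('9')+0=6+0=6
L[2]='9': occ=1, LF[2]=C('9')+1=6+1=7
L[3]='y': occ=0, LF[3]=C('y')+0=17+0=17
L[4]='z': occ=0, LF[4]=C('z')+0=20+0=20
L[5]='8': occ=0, LF[5]=C('8')+0=3+0=3
L[6]='x': occ=1, LF[6]=C('x')+1=12+1=13
L[7]='z': occ=1, LF[7]=C('z')+1=20+1=21
L[8]='y': occ=1, LF[8]=C('y')+1=17+1=18
L[9]='9': occ=2, LF[9]=C('9')+2=6+2=8
L[10]='7': occ=0, LF[10]=C('7')+0=1+0=1
L[11]='7': occ=1, LF[11]=C('7')+1=1+1=2
L[12]='x': occ=2, LF[12]=C('x')+2=12+2=14
L[13]='8': occ=1, LF[13]=C('8')+1=3+1=4
L[14]='x': occ=3, LF[14]=C('x')+3=12+3=15
L[15]='9': occ=3, LF[15]=C('9')+3=6+3=9
L[16]='8': occ=2, LF[16]=C('8')+2=3+2=5
L[17]='$': occ=0, LF[17]=C('$')+0=0+0=0
L[18]='9': occ=4, LF[18]=C('9')+4=6+4=10
L[19]='x': occ=4, LF[19]=C('x')+4=12+4=16
L[20]='9': occ=5, LF[20]=C('9')+5=6+5=11
L[21]='y': occ=2, LF[21]=C('y')+2=17+2=19

Answer: 12 6 7 17 20 3 13 21 18 8 1 2 14 4 15 9 5 0 10 16 11 19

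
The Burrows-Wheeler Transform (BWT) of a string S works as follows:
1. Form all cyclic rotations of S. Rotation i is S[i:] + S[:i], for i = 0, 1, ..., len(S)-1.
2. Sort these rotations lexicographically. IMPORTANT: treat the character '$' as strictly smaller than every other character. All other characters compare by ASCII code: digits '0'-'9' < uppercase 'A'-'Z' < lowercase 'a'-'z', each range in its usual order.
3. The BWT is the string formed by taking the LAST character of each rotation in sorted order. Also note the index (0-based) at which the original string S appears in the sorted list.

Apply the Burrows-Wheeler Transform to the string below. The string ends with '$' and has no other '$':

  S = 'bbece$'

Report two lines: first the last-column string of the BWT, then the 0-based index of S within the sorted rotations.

All 6 rotations (rotation i = S[i:]+S[:i]):
  rot[0] = bbece$
  rot[1] = bece$b
  rot[2] = ece$bb
  rot[3] = ce$bbe
  rot[4] = e$bbec
  rot[5] = $bbece
Sorted (with $ < everything):
  sorted[0] = $bbece  (last char: 'e')
  sorted[1] = bbece$  (last char: '$')
  sorted[2] = bece$b  (last char: 'b')
  sorted[3] = ce$bbe  (last char: 'e')
  sorted[4] = e$bbec  (last char: 'c')
  sorted[5] = ece$bb  (last char: 'b')
Last column: e$becb
Original string S is at sorted index 1

Answer: e$becb
1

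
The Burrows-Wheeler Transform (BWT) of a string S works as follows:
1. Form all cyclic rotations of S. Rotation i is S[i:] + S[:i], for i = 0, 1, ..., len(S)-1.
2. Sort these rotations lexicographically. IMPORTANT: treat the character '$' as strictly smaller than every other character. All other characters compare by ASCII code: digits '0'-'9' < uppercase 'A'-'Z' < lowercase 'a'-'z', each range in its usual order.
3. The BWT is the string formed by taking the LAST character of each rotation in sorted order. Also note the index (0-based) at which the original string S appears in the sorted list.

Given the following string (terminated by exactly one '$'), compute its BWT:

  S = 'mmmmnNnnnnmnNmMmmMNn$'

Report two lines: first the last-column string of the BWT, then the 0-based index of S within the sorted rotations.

All 21 rotations (rotation i = S[i:]+S[:i]):
  rot[0] = mmmmnNnnnnmnNmMmmMNn$
  rot[1] = mmmnNnnnnmnNmMmmMNn$m
  rot[2] = mmnNnnnnmnNmMmmMNn$mm
  rot[3] = mnNnnnnmnNmMmmMNn$mmm
  rot[4] = nNnnnnmnNmMmmMNn$mmmm
  rot[5] = NnnnnmnNmMmmMNn$mmmmn
  rot[6] = nnnnmnNmMmmMNn$mmmmnN
  rot[7] = nnnmnNmMmmMNn$mmmmnNn
  rot[8] = nnmnNmMmmMNn$mmmmnNnn
  rot[9] = nmnNmMmmMNn$mmmmnNnnn
  rot[10] = mnNmMmmMNn$mmmmnNnnnn
  rot[11] = nNmMmmMNn$mmmmnNnnnnm
  rot[12] = NmMmmMNn$mmmmnNnnnnmn
  rot[13] = mMmmMNn$mmmmnNnnnnmnN
  rot[14] = MmmMNn$mmmmnNnnnnmnNm
  rot[15] = mmMNn$mmmmnNnnnnmnNmM
  rot[16] = mMNn$mmmmnNnnnnmnNmMm
  rot[17] = MNn$mmmmnNnnnnmnNmMmm
  rot[18] = Nn$mmmmnNnnnnmnNmMmmM
  rot[19] = n$mmmmnNnnnnmnNmMmmMN
  rot[20] = $mmmmnNnnnnmnNmMmmMNn
Sorted (with $ < everything):
  sorted[0] = $mmmmnNnnnnmnNmMmmMNn  (last char: 'n')
  sorted[1] = MNn$mmmmnNnnnnmnNmMmm  (last char: 'm')
  sorted[2] = MmmMNn$mmmmnNnnnnmnNm  (last char: 'm')
  sorted[3] = NmMmmMNn$mmmmnNnnnnmn  (last char: 'n')
  sorted[4] = Nn$mmmmnNnnnnmnNmMmmM  (last char: 'M')
  sorted[5] = NnnnnmnNmMmmMNn$mmmmn  (last char: 'n')
  sorted[6] = mMNn$mmmmnNnnnnmnNmMm  (last char: 'm')
  sorted[7] = mMmmMNn$mmmmnNnnnnmnN  (last char: 'N')
  sorted[8] = mmMNn$mmmmnNnnnnmnNmM  (last char: 'M')
  sorted[9] = mmmmnNnnnnmnNmMmmMNn$  (last char: '$')
  sorted[10] = mmmnNnnnnmnNmMmmMNn$m  (last char: 'm')
  sorted[11] = mmnNnnnnmnNmMmmMNn$mm  (last char: 'm')
  sorted[12] = mnNmMmmMNn$mmmmnNnnnn  (last char: 'n')
  sorted[13] = mnNnnnnmnNmMmmMNn$mmm  (last char: 'm')
  sorted[14] = n$mmmmnNnnnnmnNmMmmMN  (last char: 'N')
  sorted[15] = nNmMmmMNn$mmmmnNnnnnm  (last char: 'm')
  sorted[16] = nNnnnnmnNmMmmMNn$mmmm  (last char: 'm')
  sorted[17] = nmnNmMmmMNn$mmmmnNnnn  (last char: 'n')
  sorted[18] = nnmnNmMmmMNn$mmmmnNnn  (last char: 'n')
  sorted[19] = nnnmnNmMmmMNn$mmmmnNn  (last char: 'n')
  sorted[20] = nnnnmnNmMmmMNn$mmmmnN  (last char: 'N')
Last column: nmmnMnmNM$mmnmNmmnnnN
Original string S is at sorted index 9

Answer: nmmnMnmNM$mmnmNmmnnnN
9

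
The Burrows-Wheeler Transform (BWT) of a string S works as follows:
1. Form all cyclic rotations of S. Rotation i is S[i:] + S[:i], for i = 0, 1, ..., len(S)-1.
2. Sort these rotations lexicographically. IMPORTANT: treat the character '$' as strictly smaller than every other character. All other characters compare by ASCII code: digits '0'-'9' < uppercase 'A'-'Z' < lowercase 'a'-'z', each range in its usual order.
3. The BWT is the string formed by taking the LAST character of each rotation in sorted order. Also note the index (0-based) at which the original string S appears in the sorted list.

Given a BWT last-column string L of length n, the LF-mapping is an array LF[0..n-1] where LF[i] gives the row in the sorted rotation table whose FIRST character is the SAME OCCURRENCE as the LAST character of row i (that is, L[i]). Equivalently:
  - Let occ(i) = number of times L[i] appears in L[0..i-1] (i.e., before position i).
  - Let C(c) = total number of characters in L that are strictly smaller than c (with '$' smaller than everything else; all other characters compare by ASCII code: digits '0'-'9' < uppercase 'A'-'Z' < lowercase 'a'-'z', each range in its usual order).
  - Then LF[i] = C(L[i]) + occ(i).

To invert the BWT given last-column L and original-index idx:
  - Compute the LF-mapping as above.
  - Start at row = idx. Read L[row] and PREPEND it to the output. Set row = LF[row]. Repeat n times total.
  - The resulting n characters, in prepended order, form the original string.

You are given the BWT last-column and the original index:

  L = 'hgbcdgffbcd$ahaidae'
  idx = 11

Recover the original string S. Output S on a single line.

LF mapping: 16 14 4 6 8 15 12 13 5 7 9 0 1 17 2 18 10 3 11
Walk LF starting at row 11, prepending L[row]:
  step 1: row=11, L[11]='$', prepend. Next row=LF[11]=0
  step 2: row=0, L[0]='h', prepend. Next row=LF[0]=16
  step 3: row=16, L[16]='d', prepend. Next row=LF[16]=10
  step 4: row=10, L[10]='d', prepend. Next row=LF[10]=9
  step 5: row=9, L[9]='c', prepend. Next row=LF[9]=7
  step 6: row=7, L[7]='f', prepend. Next row=LF[7]=13
  step 7: row=13, L[13]='h', prepend. Next row=LF[13]=17
  step 8: row=17, L[17]='a', prepend. Next row=LF[17]=3
  step 9: row=3, L[3]='c', prepend. Next row=LF[3]=6
  step 10: row=6, L[6]='f', prepend. Next row=LF[6]=12
  step 11: row=12, L[12]='a', prepend. Next row=LF[12]=1
  step 12: row=1, L[1]='g', prepend. Next row=LF[1]=14
  step 13: row=14, L[14]='a', prepend. Next row=LF[14]=2
  step 14: row=2, L[2]='b', prepend. Next row=LF[2]=4
  step 15: row=4, L[4]='d', prepend. Next row=LF[4]=8
  step 16: row=8, L[8]='b', prepend. Next row=LF[8]=5
  step 17: row=5, L[5]='g', prepend. Next row=LF[5]=15
  step 18: row=15, L[15]='i', prepend. Next row=LF[15]=18
  step 19: row=18, L[18]='e', prepend. Next row=LF[18]=11
Reversed output: eigbdbagafcahfcddh$

Answer: eigbdbagafcahfcddh$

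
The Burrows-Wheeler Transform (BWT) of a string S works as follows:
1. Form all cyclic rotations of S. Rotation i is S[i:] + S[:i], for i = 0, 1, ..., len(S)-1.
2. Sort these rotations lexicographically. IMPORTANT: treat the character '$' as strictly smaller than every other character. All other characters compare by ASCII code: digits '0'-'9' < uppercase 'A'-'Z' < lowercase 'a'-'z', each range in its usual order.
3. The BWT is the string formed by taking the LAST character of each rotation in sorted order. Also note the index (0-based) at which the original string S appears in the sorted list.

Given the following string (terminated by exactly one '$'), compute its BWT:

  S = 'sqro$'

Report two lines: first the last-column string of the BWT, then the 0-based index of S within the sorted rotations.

All 5 rotations (rotation i = S[i:]+S[:i]):
  rot[0] = sqro$
  rot[1] = qro$s
  rot[2] = ro$sq
  rot[3] = o$sqr
  rot[4] = $sqro
Sorted (with $ < everything):
  sorted[0] = $sqro  (last char: 'o')
  sorted[1] = o$sqr  (last char: 'r')
  sorted[2] = qro$s  (last char: 's')
  sorted[3] = ro$sq  (last char: 'q')
  sorted[4] = sqro$  (last char: '$')
Last column: orsq$
Original string S is at sorted index 4

Answer: orsq$
4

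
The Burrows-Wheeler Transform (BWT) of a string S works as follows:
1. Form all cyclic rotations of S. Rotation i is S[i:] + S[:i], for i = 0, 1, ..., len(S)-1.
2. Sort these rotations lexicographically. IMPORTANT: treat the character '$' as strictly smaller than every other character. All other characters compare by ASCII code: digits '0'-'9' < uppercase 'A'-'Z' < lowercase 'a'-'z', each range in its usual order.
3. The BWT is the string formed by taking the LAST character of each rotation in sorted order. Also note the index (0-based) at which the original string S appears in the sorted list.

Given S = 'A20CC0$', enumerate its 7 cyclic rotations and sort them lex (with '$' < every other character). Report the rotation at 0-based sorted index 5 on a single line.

Answer: C0$A20C

Derivation:
All 7 rotations (rotation i = S[i:]+S[:i]):
  rot[0] = A20CC0$
  rot[1] = 20CC0$A
  rot[2] = 0CC0$A2
  rot[3] = CC0$A20
  rot[4] = C0$A20C
  rot[5] = 0$A20CC
  rot[6] = $A20CC0
Sorted (with $ < everything):
  sorted[0] = $A20CC0
  sorted[1] = 0$A20CC
  sorted[2] = 0CC0$A2
  sorted[3] = 20CC0$A
  sorted[4] = A20CC0$
  sorted[5] = C0$A20C
  sorted[6] = CC0$A20
sorted[5] = C0$A20C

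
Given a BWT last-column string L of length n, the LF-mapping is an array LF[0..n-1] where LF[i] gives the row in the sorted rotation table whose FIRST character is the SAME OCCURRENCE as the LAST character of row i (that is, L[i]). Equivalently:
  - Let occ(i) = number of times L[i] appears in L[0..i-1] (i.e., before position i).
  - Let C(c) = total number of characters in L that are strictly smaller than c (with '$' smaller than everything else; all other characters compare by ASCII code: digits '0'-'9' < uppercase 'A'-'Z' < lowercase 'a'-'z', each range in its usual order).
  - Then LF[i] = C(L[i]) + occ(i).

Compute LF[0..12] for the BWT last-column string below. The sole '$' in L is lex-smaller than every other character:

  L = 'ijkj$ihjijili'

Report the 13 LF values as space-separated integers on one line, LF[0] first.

Answer: 2 7 11 8 0 3 1 9 4 10 5 12 6

Derivation:
Char counts: '$':1, 'h':1, 'i':5, 'j':4, 'k':1, 'l':1
C (first-col start): C('$')=0, C('h')=1, C('i')=2, C('j')=7, C('k')=11, C('l')=12
L[0]='i': occ=0, LF[0]=C('i')+0=2+0=2
L[1]='j': occ=0, LF[1]=C('j')+0=7+0=7
L[2]='k': occ=0, LF[2]=C('k')+0=11+0=11
L[3]='j': occ=1, LF[3]=C('j')+1=7+1=8
L[4]='$': occ=0, LF[4]=C('$')+0=0+0=0
L[5]='i': occ=1, LF[5]=C('i')+1=2+1=3
L[6]='h': occ=0, LF[6]=C('h')+0=1+0=1
L[7]='j': occ=2, LF[7]=C('j')+2=7+2=9
L[8]='i': occ=2, LF[8]=C('i')+2=2+2=4
L[9]='j': occ=3, LF[9]=C('j')+3=7+3=10
L[10]='i': occ=3, LF[10]=C('i')+3=2+3=5
L[11]='l': occ=0, LF[11]=C('l')+0=12+0=12
L[12]='i': occ=4, LF[12]=C('i')+4=2+4=6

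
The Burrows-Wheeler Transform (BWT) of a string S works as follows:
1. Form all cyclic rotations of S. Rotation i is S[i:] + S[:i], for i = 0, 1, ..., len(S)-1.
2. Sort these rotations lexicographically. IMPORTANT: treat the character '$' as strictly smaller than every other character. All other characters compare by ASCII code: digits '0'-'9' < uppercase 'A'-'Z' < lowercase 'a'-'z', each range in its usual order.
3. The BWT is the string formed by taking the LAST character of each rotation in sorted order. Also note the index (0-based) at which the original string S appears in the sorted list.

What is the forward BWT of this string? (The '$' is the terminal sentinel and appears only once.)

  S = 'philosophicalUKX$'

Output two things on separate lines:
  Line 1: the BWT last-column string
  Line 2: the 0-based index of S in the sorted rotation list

Answer: XUlKcipphhaislo$o
15

Derivation:
All 17 rotations (rotation i = S[i:]+S[:i]):
  rot[0] = philosophicalUKX$
  rot[1] = hilosophicalUKX$p
  rot[2] = ilosophicalUKX$ph
  rot[3] = losophicalUKX$phi
  rot[4] = osophicalUKX$phil
  rot[5] = sophicalUKX$philo
  rot[6] = ophicalUKX$philos
  rot[7] = phicalUKX$philoso
  rot[8] = hicalUKX$philosop
  rot[9] = icalUKX$philosoph
  rot[10] = calUKX$philosophi
  rot[11] = alUKX$philosophic
  rot[12] = lUKX$philosophica
  rot[13] = UKX$philosophical
  rot[14] = KX$philosophicalU
  rot[15] = X$philosophicalUK
  rot[16] = $philosophicalUKX
Sorted (with $ < everything):
  sorted[0] = $philosophicalUKX  (last char: 'X')
  sorted[1] = KX$philosophicalU  (last char: 'U')
  sorted[2] = UKX$philosophical  (last char: 'l')
  sorted[3] = X$philosophicalUK  (last char: 'K')
  sorted[4] = alUKX$philosophic  (last char: 'c')
  sorted[5] = calUKX$philosophi  (last char: 'i')
  sorted[6] = hicalUKX$philosop  (last char: 'p')
  sorted[7] = hilosophicalUKX$p  (last char: 'p')
  sorted[8] = icalUKX$philosoph  (last char: 'h')
  sorted[9] = ilosophicalUKX$ph  (last char: 'h')
  sorted[10] = lUKX$philosophica  (last char: 'a')
  sorted[11] = losophicalUKX$phi  (last char: 'i')
  sorted[12] = ophicalUKX$philos  (last char: 's')
  sorted[13] = osophicalUKX$phil  (last char: 'l')
  sorted[14] = phicalUKX$philoso  (last char: 'o')
  sorted[15] = philosophicalUKX$  (last char: '$')
  sorted[16] = sophicalUKX$philo  (last char: 'o')
Last column: XUlKcipphhaislo$o
Original string S is at sorted index 15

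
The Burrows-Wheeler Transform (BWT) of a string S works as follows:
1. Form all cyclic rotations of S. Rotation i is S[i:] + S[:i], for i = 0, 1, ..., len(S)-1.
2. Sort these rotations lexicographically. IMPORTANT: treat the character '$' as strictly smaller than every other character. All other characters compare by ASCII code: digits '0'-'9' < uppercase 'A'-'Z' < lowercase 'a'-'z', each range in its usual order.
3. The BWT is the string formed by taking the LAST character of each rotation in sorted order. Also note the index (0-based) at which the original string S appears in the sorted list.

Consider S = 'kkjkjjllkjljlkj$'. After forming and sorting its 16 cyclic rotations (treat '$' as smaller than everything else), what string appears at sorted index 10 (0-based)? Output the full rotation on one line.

All 16 rotations (rotation i = S[i:]+S[:i]):
  rot[0] = kkjkjjllkjljlkj$
  rot[1] = kjkjjllkjljlkj$k
  rot[2] = jkjjllkjljlkj$kk
  rot[3] = kjjllkjljlkj$kkj
  rot[4] = jjllkjljlkj$kkjk
  rot[5] = jllkjljlkj$kkjkj
  rot[6] = llkjljlkj$kkjkjj
  rot[7] = lkjljlkj$kkjkjjl
  rot[8] = kjljlkj$kkjkjjll
  rot[9] = jljlkj$kkjkjjllk
  rot[10] = ljlkj$kkjkjjllkj
  rot[11] = jlkj$kkjkjjllkjl
  rot[12] = lkj$kkjkjjllkjlj
  rot[13] = kj$kkjkjjllkjljl
  rot[14] = j$kkjkjjllkjljlk
  rot[15] = $kkjkjjllkjljlkj
Sorted (with $ < everything):
  sorted[0] = $kkjkjjllkjljlkj
  sorted[1] = j$kkjkjjllkjljlk
  sorted[2] = jjllkjljlkj$kkjk
  sorted[3] = jkjjllkjljlkj$kk
  sorted[4] = jljlkj$kkjkjjllk
  sorted[5] = jlkj$kkjkjjllkjl
  sorted[6] = jllkjljlkj$kkjkj
  sorted[7] = kj$kkjkjjllkjljl
  sorted[8] = kjjllkjljlkj$kkj
  sorted[9] = kjkjjllkjljlkj$k
  sorted[10] = kjljlkj$kkjkjjll
  sorted[11] = kkjkjjllkjljlkj$
  sorted[12] = ljlkj$kkjkjjllkj
  sorted[13] = lkj$kkjkjjllkjlj
  sorted[14] = lkjljlkj$kkjkjjl
  sorted[15] = llkjljlkj$kkjkjj
sorted[10] = kjljlkj$kkjkjjll

Answer: kjljlkj$kkjkjjll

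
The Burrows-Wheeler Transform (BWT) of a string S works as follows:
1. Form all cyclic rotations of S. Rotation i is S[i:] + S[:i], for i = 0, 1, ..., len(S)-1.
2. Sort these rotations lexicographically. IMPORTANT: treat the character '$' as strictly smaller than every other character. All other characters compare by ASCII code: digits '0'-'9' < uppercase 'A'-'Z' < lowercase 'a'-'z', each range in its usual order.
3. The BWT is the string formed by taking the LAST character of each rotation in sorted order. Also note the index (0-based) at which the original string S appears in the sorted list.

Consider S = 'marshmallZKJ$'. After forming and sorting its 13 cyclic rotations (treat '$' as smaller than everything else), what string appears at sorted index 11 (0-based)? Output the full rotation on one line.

Answer: rshmallZKJ$ma

Derivation:
All 13 rotations (rotation i = S[i:]+S[:i]):
  rot[0] = marshmallZKJ$
  rot[1] = arshmallZKJ$m
  rot[2] = rshmallZKJ$ma
  rot[3] = shmallZKJ$mar
  rot[4] = hmallZKJ$mars
  rot[5] = mallZKJ$marsh
  rot[6] = allZKJ$marshm
  rot[7] = llZKJ$marshma
  rot[8] = lZKJ$marshmal
  rot[9] = ZKJ$marshmall
  rot[10] = KJ$marshmallZ
  rot[11] = J$marshmallZK
  rot[12] = $marshmallZKJ
Sorted (with $ < everything):
  sorted[0] = $marshmallZKJ
  sorted[1] = J$marshmallZK
  sorted[2] = KJ$marshmallZ
  sorted[3] = ZKJ$marshmall
  sorted[4] = allZKJ$marshm
  sorted[5] = arshmallZKJ$m
  sorted[6] = hmallZKJ$mars
  sorted[7] = lZKJ$marshmal
  sorted[8] = llZKJ$marshma
  sorted[9] = mallZKJ$marsh
  sorted[10] = marshmallZKJ$
  sorted[11] = rshmallZKJ$ma
  sorted[12] = shmallZKJ$mar
sorted[11] = rshmallZKJ$ma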